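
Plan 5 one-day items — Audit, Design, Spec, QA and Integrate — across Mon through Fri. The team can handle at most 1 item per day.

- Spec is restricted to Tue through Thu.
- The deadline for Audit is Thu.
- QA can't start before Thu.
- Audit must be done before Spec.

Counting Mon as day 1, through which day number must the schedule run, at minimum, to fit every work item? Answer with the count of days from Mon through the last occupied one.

The precedence chain requires at least 2 distinct days.
With at most 1 per day and 5 work items, at least 5 days are needed.
QA can't be placed before Thu — that is day 4 counting from Mon — so the schedule must run through at least 4 days.
5 works (last occupied day: Fri): for example Design in Wed; Audit in Mon; QA in Thu; Spec in Tue; Integrate in Fri.

5 days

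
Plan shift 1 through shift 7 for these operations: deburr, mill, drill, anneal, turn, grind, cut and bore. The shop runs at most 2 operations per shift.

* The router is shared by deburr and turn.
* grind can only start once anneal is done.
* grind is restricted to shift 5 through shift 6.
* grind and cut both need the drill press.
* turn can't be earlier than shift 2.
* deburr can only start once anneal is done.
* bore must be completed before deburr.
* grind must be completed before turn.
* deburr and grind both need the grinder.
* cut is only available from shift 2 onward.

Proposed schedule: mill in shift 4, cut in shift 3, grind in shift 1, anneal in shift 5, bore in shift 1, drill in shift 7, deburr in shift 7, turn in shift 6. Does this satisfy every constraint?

bore must be completed before deburr — holds.
deburr can only start once anneal is done — holds.
cut is only available from shift 2 onward — holds.
turn can't be earlier than shift 2 — holds.
grind and cut both need the drill press — holds.
grind can only start once anneal is done — violated.
The router is shared by deburr and turn — holds.
The shop runs at most 2 operations per shift — holds.
grind must be completed before turn — holds.
grind is restricted to shift 5 through shift 6 — violated.
deburr and grind both need the grinder — holds.

No. grind can only start once anneal is done is not satisfied.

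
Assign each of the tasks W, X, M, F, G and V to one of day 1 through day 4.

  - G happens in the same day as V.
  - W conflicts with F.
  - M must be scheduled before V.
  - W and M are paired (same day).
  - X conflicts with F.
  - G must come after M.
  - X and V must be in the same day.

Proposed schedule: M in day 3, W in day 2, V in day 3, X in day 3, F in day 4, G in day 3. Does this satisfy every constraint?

Invalid. W and M are paired (same day).

X conflicts with F — holds.
X and V must be in the same day — holds.
G happens in the same day as V — holds.
W and M are paired (same day) — violated.
G must come after M — violated.
M must be scheduled before V — violated.
W conflicts with F — holds.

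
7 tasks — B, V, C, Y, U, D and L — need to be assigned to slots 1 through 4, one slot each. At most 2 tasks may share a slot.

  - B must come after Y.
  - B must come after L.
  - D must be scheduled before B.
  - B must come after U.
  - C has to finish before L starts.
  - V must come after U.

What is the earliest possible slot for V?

Precedence pushes V to at least 2.
V at 2 is achievable: V=2, D=3, Y=3, C=1, B=4, L=2, U=1.

2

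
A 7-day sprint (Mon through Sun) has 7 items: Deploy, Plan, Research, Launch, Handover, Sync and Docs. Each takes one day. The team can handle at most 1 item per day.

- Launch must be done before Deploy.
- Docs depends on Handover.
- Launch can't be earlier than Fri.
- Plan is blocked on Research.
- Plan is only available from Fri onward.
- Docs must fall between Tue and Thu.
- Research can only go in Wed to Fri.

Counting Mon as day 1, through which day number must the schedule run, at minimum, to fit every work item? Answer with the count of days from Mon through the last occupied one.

7

The precedence chain requires at least 2 distinct days.
With at most 1 per day and 7 work items, at least 7 days are needed.
Propagating the time windows through the other constraints, Deploy can't land before Sat — that is day 6 counting from Mon — so the schedule must run through at least 6 days.
7 works (last occupied day: Sun): for example Docs in Tue; Sync in Thu; Research in Wed; Plan in Fri; Deploy in Sun; Launch in Sat; Handover in Mon.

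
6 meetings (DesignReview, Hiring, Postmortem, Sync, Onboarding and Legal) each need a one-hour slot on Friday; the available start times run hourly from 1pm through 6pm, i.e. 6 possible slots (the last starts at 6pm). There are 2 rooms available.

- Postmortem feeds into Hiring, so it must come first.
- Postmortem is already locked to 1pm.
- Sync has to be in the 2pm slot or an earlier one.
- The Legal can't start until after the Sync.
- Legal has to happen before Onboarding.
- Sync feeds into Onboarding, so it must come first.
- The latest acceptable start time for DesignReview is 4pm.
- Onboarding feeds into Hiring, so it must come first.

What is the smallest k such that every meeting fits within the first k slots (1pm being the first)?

The precedence chain requires at least 4 distinct slots.
With at most 2 per slot and 6 meetings, at least 3 slots are needed.
4 works (last occupied slot: 4pm): for example Legal in 2pm; DesignReview in 2pm; Sync in 1pm; Hiring in 4pm; Onboarding in 3pm; Postmortem in 1pm.

4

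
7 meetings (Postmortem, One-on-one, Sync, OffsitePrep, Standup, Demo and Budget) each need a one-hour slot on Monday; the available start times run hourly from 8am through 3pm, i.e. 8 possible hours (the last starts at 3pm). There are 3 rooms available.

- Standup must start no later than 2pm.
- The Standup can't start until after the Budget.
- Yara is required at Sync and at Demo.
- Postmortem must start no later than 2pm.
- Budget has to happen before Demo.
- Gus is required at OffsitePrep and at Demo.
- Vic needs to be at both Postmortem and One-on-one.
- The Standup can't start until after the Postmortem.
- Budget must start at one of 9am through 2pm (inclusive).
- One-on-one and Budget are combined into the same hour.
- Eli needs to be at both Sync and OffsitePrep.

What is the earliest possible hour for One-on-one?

One-on-one must be in the same hour as Budget, which can't be before 9am, so One-on-one is at least 9am; One-on-one must be in the same hour as Budget, which can't be after 1pm, so One-on-one is at most 1pm.
One-on-one at 9am is achievable: Demo -> 10am; One-on-one -> 9am; Budget -> 9am; Standup -> 10am; OffsitePrep -> 9am; Postmortem -> 8am; Sync -> 8am.

9am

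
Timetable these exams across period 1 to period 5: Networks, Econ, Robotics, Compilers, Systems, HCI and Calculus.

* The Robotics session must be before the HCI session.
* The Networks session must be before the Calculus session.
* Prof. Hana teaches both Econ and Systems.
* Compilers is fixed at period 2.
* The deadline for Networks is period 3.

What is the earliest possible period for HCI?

period 2

Precedence pushes HCI to at least period 2.
HCI at period 2 is achievable: Networks in period 1; Calculus in period 2; Compilers in period 2; Robotics in period 1; HCI in period 2; Econ in period 1; Systems in period 2.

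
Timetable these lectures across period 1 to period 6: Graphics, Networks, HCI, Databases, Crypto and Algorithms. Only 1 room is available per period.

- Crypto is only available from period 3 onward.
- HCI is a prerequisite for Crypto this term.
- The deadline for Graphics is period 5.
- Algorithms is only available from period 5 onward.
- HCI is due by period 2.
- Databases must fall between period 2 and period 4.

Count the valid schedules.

Splitting on Graphics: it can be period 1 (8), period 2 (8), period 3 (8), period 4 (8), period 5 (6). Listing each branch's schedules as (Networks, HCI, Databases, Crypto, Algorithms) by period number:
Graphics=period 1: (3,2,4,5,6) (3,2,4,6,5) (4,2,3,5,6) (4,2,3,6,5) (5,2,3,4,6) (5,2,4,3,6) (6,2,3,4,5) (6,2,4,3,5) — 8.
Graphics=period 2: (3,1,4,5,6) (3,1,4,6,5) (4,1,3,5,6) (4,1,3,6,5) (5,1,3,4,6) (5,1,4,3,6) (6,1,3,4,5) (6,1,4,3,5) — 8.
Graphics=period 3: (1,2,4,5,6) (1,2,4,6,5) (2,1,4,5,6) (2,1,4,6,5) (4,1,2,5,6) (4,1,2,6,5) (5,1,2,4,6) (6,1,2,4,5) — 8.
Graphics=period 4: (1,2,3,5,6) (1,2,3,6,5) (2,1,3,5,6) (2,1,3,6,5) (3,1,2,5,6) (3,1,2,6,5) (5,1,2,3,6) (6,1,2,3,5) — 8.
Graphics=period 5: (1,2,3,4,6) (1,2,4,3,6) (2,1,3,4,6) (2,1,4,3,6) (3,1,2,4,6) (4,1,2,3,6) — 6.
Summing: 8 + 8 + 8 + 8 + 6 = 38.

38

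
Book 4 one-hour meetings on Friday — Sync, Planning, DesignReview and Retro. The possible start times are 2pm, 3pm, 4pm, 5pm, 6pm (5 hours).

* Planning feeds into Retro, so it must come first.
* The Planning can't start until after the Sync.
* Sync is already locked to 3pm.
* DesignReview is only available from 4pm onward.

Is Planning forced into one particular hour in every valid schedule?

No

Planning can be 4pm (e.g. DesignReview=4pm; Retro=5pm; Sync=3pm; Planning=4pm) or 5pm (e.g. Retro -> 6pm; DesignReview -> 4pm; Planning -> 5pm; Sync -> 3pm).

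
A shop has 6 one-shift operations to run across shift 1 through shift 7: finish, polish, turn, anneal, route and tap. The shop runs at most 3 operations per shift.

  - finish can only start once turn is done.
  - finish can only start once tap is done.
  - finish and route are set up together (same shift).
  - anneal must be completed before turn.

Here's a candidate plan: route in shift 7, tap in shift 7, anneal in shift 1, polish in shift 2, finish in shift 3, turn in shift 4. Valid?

No — it violates: finish can only start once tap is done

The shop runs at most 3 operations per shift — holds.
finish and route are set up together (same shift) — violated.
finish can only start once tap is done — violated.
finish can only start once turn is done — violated.
anneal must be completed before turn — holds.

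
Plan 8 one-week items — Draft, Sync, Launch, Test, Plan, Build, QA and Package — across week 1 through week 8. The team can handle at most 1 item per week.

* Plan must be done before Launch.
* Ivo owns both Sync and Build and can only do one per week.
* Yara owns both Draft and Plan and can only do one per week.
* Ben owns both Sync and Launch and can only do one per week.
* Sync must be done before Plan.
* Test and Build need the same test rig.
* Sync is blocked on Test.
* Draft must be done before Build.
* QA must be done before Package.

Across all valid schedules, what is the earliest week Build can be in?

Precedence pushes Build to at least week 2.
Build at week 2 is achievable: Build=week 2; Package=week 8; Test=week 3; Draft=week 1; Plan=week 5; Sync=week 4; Launch=week 6; QA=week 7.

week 2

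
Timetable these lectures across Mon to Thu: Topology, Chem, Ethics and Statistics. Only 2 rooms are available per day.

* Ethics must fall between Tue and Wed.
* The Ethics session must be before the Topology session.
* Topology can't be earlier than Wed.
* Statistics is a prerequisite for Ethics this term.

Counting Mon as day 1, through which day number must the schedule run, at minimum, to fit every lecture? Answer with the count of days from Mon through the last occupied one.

3

The precedence chain requires at least 3 distinct days.
With at most 2 per day and 4 lectures, at least 2 days are needed.
3 works (last occupied day: Wed): for example Chem -> Mon; Ethics -> Tue; Statistics -> Mon; Topology -> Wed.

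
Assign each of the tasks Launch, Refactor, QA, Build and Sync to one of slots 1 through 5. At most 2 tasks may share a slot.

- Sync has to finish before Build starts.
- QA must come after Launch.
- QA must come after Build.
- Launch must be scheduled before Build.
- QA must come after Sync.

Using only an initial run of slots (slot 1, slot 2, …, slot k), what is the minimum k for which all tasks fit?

The precedence chain requires at least 3 distinct slots.
With at most 2 per slot and 5 tasks, at least 3 slots are needed.
3 works (last occupied slot: 3): for example QA -> 3; Build -> 2; Sync -> 1; Refactor -> 2; Launch -> 1.

3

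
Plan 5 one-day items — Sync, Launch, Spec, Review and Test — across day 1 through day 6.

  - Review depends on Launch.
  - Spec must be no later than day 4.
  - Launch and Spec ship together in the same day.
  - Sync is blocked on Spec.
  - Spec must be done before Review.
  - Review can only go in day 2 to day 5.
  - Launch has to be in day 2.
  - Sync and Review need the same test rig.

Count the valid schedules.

Splitting on Sync: it can be day 3 (12), day 4 (12), day 5 (12), day 6 (18). Listing each branch's schedules as (Launch, Spec, Review, Test) by day number:
Sync=day 3: (2,2,4,1) (2,2,4,2) (2,2,4,3) (2,2,4,4) (2,2,4,5) (2,2,4,6) (2,2,5,1) (2,2,5,2) (2,2,5,3) (2,2,5,4) (2,2,5,5) (2,2,5,6) — 12.
Sync=day 4: (2,2,3,1) (2,2,3,2) (2,2,3,3) (2,2,3,4) (2,2,3,5) (2,2,3,6) (2,2,5,1) (2,2,5,2) (2,2,5,3) (2,2,5,4) (2,2,5,5) (2,2,5,6) — 12.
Sync=day 5: (2,2,3,1) (2,2,3,2) (2,2,3,3) (2,2,3,4) (2,2,3,5) (2,2,3,6) (2,2,4,1) (2,2,4,2) (2,2,4,3) (2,2,4,4) (2,2,4,5) (2,2,4,6) — 12.
Sync=day 6: (2,2,3,1) (2,2,3,2) (2,2,3,3) (2,2,3,4) (2,2,3,5) (2,2,3,6) (2,2,4,1) (2,2,4,2) (2,2,4,3) (2,2,4,4) (2,2,4,5) (2,2,4,6) (2,2,5,1) (2,2,5,2) (2,2,5,3) (2,2,5,4) (2,2,5,5) (2,2,5,6) — 18.
Summing: 12 + 12 + 12 + 18 = 54.

54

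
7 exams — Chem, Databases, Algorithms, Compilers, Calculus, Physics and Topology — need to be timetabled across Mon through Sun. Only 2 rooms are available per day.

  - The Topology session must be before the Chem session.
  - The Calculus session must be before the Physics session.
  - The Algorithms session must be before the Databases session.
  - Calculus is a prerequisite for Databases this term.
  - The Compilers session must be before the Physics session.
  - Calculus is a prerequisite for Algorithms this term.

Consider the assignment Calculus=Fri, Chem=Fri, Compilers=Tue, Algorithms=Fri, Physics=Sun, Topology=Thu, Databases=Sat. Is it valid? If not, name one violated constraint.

No — it violates: Only 2 rooms are available per day

The Algorithms session must be before the Databases session — holds.
The Compilers session must be before the Physics session — holds.
The Calculus session must be before the Physics session — holds.
The Topology session must be before the Chem session — holds.
Only 2 rooms are available per day — violated.
Calculus is a prerequisite for Databases this term — holds.
Calculus is a prerequisite for Algorithms this term — violated.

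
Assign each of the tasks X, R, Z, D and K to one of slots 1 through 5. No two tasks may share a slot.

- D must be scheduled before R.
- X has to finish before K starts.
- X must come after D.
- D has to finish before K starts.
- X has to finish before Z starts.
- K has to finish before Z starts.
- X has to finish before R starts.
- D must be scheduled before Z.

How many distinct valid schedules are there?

Enumerating: R -> 5; Z -> 4; K -> 3; X -> 2; D -> 1 | X=2; Z=5; D=1; R=4; K=3 | X=2, D=1, Z=5, K=4, R=3.

3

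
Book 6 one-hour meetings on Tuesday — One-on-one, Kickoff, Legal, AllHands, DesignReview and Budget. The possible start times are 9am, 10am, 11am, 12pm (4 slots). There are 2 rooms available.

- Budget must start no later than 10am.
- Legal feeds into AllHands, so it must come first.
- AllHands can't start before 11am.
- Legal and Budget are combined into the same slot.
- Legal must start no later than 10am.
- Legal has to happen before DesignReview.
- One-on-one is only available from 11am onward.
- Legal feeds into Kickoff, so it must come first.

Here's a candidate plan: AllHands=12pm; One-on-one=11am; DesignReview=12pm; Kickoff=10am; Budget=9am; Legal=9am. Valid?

Yes, all constraints hold

Budget must start no later than 10am — holds.
Legal and Budget are combined into the same slot — holds.
AllHands can't start before 11am — holds.
One-on-one is only available from 11am onward — holds.
There are 2 rooms available — holds.
Legal feeds into Kickoff, so it must come first — holds.
Legal has to happen before DesignReview — holds.
Legal must start no later than 10am — holds.
Legal feeds into AllHands, so it must come first — holds.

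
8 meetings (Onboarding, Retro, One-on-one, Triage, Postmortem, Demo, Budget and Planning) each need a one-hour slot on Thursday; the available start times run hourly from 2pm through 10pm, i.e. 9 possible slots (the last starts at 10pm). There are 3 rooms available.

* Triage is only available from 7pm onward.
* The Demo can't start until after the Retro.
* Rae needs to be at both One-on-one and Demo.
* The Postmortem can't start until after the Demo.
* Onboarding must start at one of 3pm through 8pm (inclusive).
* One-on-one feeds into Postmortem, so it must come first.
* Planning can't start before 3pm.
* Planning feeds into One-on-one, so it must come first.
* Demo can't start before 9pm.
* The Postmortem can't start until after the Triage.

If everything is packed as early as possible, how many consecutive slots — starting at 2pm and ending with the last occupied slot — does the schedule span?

9

The precedence chain requires at least 3 distinct slots.
With at most 3 per slot and 8 meetings, at least 3 slots are needed.
Propagating the time windows through the other constraints, Postmortem can't land before 10pm — that is slot 9 counting from 2pm — so the schedule must run through at least 9 slots.
9 works (last occupied slot: 10pm): for example Demo=9pm, Triage=7pm, Retro=2pm, One-on-one=4pm, Planning=3pm, Onboarding=3pm, Budget=2pm, Postmortem=10pm.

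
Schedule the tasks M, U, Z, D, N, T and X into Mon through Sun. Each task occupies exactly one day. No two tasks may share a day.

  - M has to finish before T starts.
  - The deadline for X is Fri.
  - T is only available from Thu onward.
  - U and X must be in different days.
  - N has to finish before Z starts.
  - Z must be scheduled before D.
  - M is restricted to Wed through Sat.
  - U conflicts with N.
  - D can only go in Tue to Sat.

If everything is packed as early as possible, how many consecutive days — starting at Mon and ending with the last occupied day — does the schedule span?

The precedence chain requires at least 3 distinct days.
With at most 1 per day and 7 tasks, at least 7 days are needed.
T can't be placed before Thu — that is day 4 counting from Mon — so the schedule must run through at least 4 days.
7 works (last occupied day: Sun): for example M=Wed, Z=Fri, N=Tue, D=Sat, T=Thu, X=Mon, U=Sun.

7 days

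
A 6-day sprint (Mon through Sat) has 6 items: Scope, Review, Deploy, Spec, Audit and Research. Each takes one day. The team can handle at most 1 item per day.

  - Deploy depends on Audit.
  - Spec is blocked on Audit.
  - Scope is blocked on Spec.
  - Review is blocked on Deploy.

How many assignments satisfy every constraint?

Splitting on Scope: it can be Wed (3), Thu (7), Fri (11), Sat (15). Listing each branch's schedules as (Review, Deploy, Spec, Audit, Research):
Scope=Wed: (Fri,Thu,Tue,Mon,Sat) (Sat,Thu,Tue,Mon,Fri) (Sat,Fri,Tue,Mon,Thu) — 3.
Scope=Thu: (Fri,Tue,Wed,Mon,Sat) (Fri,Wed,Tue,Mon,Sat) (Sat,Tue,Wed,Mon,Fri) (Sat,Wed,Tue,Mon,Fri) (Sat,Fri,Tue,Mon,Wed) (Sat,Fri,Wed,Mon,Tue) (Sat,Fri,Wed,Tue,Mon) — 7.
Scope=Fri: (Wed,Tue,Thu,Mon,Sat) (Thu,Tue,Wed,Mon,Sat) (Thu,Wed,Tue,Mon,Sat) (Sat,Tue,Wed,Mon,Thu) (Sat,Tue,Thu,Mon,Wed) (Sat,Wed,Tue,Mon,Thu) (Sat,Wed,Thu,Mon,Tue) (Sat,Wed,Thu,Tue,Mon) (Sat,Thu,Tue,Mon,Wed) (Sat,Thu,Wed,Mon,Tue) (Sat,Thu,Wed,Tue,Mon) — 11.
Scope=Sat: (Wed,Tue,Thu,Mon,Fri) (Wed,Tue,Fri,Mon,Thu) (Thu,Tue,Wed,Mon,Fri) (Thu,Tue,Fri,Mon,Wed) (Thu,Wed,Tue,Mon,Fri) (Thu,Wed,Fri,Mon,Tue) (Thu,Wed,Fri,Tue,Mon) (Fri,Tue,Wed,Mon,Thu) (Fri,Tue,Thu,Mon,Wed) (Fri,Wed,Tue,Mon,Thu) (Fri,Wed,Thu,Mon,Tue) (Fri,Wed,Thu,Tue,Mon) (Fri,Thu,Tue,Mon,Wed) (Fri,Thu,Wed,Mon,Tue) (Fri,Thu,Wed,Tue,Mon) — 15.
Summing: 3 + 7 + 11 + 15 = 36.

36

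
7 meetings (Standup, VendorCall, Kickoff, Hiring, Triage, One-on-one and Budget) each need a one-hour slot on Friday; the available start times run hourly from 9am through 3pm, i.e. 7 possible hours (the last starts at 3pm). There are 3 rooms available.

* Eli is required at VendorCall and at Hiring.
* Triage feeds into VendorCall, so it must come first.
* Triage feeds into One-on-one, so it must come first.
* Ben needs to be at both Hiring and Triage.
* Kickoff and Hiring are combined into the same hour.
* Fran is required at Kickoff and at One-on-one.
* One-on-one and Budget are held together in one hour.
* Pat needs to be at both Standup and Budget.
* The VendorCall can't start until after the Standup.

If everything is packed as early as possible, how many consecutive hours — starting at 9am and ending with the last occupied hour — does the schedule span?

3 hours

The precedence chain requires at least 2 distinct hours.
With at most 3 per hour and 7 meetings, at least 3 hours are needed.
3 works (last occupied hour: 11am): for example Hiring -> 11am, Triage -> 9am, Kickoff -> 11am, VendorCall -> 10am, One-on-one -> 10am, Standup -> 9am, Budget -> 10am.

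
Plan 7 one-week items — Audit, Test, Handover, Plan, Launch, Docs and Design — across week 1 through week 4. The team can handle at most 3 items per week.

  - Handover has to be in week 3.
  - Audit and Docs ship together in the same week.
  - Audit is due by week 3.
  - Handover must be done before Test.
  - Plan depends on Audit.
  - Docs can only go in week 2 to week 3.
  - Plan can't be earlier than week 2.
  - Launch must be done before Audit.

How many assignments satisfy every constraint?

Splitting on Audit: it can be week 2 (8), week 3 (6). Listing each branch's schedules as (Test, Handover, Plan, Launch, Docs, Design) by week number:
Audit=week 2: (4,3,3,1,2,1) (4,3,3,1,2,2) (4,3,3,1,2,3) (4,3,3,1,2,4) (4,3,4,1,2,1) (4,3,4,1,2,2) (4,3,4,1,2,3) (4,3,4,1,2,4) — 8.
Audit=week 3: (4,3,4,1,3,1) (4,3,4,1,3,2) (4,3,4,1,3,4) (4,3,4,2,3,1) (4,3,4,2,3,2) (4,3,4,2,3,4) — 6.
Summing: 8 + 6 = 14.

14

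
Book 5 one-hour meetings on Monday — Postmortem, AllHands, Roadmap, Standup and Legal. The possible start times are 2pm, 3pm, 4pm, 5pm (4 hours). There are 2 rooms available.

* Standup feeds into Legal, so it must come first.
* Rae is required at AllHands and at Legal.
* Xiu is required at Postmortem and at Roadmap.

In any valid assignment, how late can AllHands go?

5pm

AllHands at 5pm is achievable: Standup in 2pm; Roadmap in 3pm; AllHands in 5pm; Postmortem in 2pm; Legal in 3pm.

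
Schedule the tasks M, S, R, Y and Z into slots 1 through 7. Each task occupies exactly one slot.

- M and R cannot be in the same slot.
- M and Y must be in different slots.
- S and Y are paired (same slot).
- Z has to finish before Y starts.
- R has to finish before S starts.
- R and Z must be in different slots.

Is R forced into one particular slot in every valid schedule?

No

R can be 1 (e.g. Y in 3, R in 1, M in 2, Z in 2, S in 3) or 2 (e.g. R in 2; Y in 3; Z in 1; S in 3; M in 1).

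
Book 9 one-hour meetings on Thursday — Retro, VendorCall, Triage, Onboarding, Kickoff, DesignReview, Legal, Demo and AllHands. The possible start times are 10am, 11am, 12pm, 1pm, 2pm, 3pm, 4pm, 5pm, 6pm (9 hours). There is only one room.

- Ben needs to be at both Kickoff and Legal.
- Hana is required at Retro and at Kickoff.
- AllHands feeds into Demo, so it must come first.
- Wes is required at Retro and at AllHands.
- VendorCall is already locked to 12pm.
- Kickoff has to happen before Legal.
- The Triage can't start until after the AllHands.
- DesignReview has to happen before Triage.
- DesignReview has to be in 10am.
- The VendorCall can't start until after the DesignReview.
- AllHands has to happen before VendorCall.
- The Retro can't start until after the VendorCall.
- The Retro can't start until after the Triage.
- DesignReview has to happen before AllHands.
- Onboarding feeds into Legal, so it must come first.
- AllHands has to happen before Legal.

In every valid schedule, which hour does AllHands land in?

11am

DesignReview is fixed at 10am and must come before AllHands, so AllHands is at least 11am.
VendorCall is fixed at 12pm and must come after AllHands, so AllHands is at most 11am.
So AllHands must be 11am.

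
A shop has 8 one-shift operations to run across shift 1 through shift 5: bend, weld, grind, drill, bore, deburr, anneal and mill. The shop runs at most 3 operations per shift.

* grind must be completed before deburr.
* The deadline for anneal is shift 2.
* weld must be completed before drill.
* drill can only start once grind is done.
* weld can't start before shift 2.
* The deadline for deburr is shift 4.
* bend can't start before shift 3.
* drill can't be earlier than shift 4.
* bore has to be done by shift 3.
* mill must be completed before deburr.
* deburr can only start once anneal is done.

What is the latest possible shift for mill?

Downstream work caps mill at shift 3.
mill at shift 3 is achievable: anneal in shift 1, bore in shift 1, mill in shift 3, drill in shift 4, grind in shift 1, weld in shift 2, deburr in shift 4, bend in shift 3.

shift 3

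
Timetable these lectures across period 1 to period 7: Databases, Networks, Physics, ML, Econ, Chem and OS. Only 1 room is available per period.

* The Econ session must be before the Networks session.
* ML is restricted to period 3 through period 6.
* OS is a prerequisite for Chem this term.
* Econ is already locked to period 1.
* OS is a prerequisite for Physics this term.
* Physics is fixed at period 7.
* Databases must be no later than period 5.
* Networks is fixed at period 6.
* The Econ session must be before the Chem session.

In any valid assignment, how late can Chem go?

period 5

Precedence pushes Chem to at least period 2.
Chem at period 5 is achievable: Networks in period 6; Databases in period 2; Chem in period 5; OS in period 4; Physics in period 7; ML in period 3; Econ in period 1.
Nothing later works — the capacity limit rule out every period after period 5.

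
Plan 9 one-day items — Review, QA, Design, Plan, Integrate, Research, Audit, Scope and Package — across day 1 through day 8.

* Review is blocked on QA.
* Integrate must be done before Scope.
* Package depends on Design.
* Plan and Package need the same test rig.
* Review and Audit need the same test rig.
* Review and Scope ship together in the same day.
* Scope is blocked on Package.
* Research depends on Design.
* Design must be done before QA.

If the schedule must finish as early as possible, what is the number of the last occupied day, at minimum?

3

The precedence chain requires at least 3 distinct days.
3 works (last occupied day: day 3): for example Plan -> day 1, Research -> day 2, QA -> day 2, Scope -> day 3, Integrate -> day 1, Audit -> day 1, Design -> day 1, Package -> day 2, Review -> day 3.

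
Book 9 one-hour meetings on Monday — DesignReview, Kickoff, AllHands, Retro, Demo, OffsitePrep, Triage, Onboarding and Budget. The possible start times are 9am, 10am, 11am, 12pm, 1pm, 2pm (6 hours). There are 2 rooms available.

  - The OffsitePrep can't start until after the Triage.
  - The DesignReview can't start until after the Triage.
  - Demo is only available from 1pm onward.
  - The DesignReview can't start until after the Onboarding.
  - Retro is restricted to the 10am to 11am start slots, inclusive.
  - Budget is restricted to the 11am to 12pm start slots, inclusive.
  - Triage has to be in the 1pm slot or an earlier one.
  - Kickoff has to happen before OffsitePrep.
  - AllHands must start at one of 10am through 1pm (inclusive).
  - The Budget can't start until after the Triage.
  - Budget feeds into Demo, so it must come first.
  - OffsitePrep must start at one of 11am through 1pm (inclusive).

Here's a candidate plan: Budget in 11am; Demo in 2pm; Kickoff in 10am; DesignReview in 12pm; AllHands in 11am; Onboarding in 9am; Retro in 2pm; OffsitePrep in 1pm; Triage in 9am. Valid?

Invalid. Retro is restricted to the 10am to 11am start slots, inclusive.

Budget is restricted to the 11am to 12pm start slots, inclusive — holds.
The DesignReview can't start until after the Onboarding — holds.
The OffsitePrep can't start until after the Triage — holds.
AllHands must start at one of 10am through 1pm (inclusive) — holds.
The DesignReview can't start until after the Triage — holds.
OffsitePrep must start at one of 11am through 1pm (inclusive) — holds.
Demo is only available from 1pm onward — holds.
Kickoff has to happen before OffsitePrep — holds.
There are 2 rooms available — holds.
The Budget can't start until after the Triage — holds.
Triage has to be in the 1pm slot or an earlier one — holds.
Retro is restricted to the 10am to 11am start slots, inclusive — violated.
Budget feeds into Demo, so it must come first — holds.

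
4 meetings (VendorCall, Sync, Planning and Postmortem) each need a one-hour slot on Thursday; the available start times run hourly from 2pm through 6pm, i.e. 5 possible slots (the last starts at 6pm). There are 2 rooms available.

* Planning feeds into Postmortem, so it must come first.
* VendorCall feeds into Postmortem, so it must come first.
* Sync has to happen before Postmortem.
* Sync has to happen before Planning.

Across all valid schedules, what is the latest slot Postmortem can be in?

6pm

Precedence pushes Postmortem to at least 4pm.
Postmortem at 6pm is achievable: VendorCall=2pm; Sync=2pm; Planning=3pm; Postmortem=6pm.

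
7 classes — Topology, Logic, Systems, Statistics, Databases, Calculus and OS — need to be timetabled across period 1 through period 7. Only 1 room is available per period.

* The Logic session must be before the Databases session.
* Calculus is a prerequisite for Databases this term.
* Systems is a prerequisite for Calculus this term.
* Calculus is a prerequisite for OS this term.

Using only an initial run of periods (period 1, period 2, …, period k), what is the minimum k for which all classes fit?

7 periods

The precedence chain requires at least 3 distinct periods.
With at most 1 per period and 7 classes, at least 7 periods are needed.
7 works (last occupied period: period 7): for example OS in period 5, Calculus in period 2, Databases in period 4, Statistics in period 7, Logic in period 3, Topology in period 6, Systems in period 1.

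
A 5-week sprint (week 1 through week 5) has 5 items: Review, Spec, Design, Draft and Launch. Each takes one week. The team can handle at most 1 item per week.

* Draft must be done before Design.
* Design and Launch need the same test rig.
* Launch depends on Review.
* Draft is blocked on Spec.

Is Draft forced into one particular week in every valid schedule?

No

Draft can be week 2 (e.g. Launch -> week 5; Review -> week 3; Spec -> week 1; Draft -> week 2; Design -> week 4) or week 3 (e.g. Spec=week 2; Draft=week 3; Design=week 4; Launch=week 5; Review=week 1).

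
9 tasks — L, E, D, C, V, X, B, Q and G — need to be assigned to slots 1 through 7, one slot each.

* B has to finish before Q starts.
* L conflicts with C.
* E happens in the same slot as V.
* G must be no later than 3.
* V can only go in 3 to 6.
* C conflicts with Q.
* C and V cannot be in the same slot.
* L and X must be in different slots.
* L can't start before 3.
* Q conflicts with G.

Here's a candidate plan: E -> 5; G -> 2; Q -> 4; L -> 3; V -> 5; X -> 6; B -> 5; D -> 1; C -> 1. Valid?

B has to finish before Q starts — violated.
L conflicts with C — holds.
C and V cannot be in the same slot — holds.
C conflicts with Q — holds.
G must be no later than 3 — holds.
L and X must be in different slots — holds.
L can't start before 3 — holds.
E happens in the same slot as V — holds.
V can only go in 3 to 6 — holds.
Q conflicts with G — holds.

No. B has to finish before Q starts is not satisfied.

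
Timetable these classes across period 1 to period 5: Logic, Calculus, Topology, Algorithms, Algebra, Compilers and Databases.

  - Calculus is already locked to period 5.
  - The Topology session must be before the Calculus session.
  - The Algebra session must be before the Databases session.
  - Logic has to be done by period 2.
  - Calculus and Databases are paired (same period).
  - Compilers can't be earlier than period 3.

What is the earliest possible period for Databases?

period 5

Databases must be in the same period as Calculus, which can't be before period 5, so Databases is at least period 5.
Databases at period 5 is achievable: Topology in period 1, Databases in period 5, Calculus in period 5, Compilers in period 3, Algebra in period 1, Algorithms in period 1, Logic in period 1.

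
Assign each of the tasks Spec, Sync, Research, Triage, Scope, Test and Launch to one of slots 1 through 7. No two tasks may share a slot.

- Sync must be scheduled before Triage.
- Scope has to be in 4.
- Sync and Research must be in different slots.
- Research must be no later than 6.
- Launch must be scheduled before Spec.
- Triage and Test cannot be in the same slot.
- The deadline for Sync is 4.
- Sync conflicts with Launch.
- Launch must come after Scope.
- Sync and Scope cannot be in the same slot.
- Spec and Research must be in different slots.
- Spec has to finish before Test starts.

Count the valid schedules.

Enumerating: Triage=3, Research=2, Spec=6, Test=7, Launch=5, Sync=1, Scope=4 | Triage in 2; Launch in 5; Research in 3; Sync in 1; Scope in 4; Test in 7; Spec in 6 | Triage -> 3; Test -> 7; Scope -> 4; Research -> 1; Sync -> 2; Launch -> 5; Spec -> 6.

3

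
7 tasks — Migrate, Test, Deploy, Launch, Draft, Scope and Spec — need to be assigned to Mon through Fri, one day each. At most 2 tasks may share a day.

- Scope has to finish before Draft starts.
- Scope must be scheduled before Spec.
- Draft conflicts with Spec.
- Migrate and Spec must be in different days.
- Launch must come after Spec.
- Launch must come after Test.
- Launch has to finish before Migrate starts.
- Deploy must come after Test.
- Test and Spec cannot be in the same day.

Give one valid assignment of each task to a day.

Launch=Wed, Spec=Tue, Draft=Wed, Deploy=Tue, Test=Mon, Scope=Mon, Migrate=Thu

Checking: Test(Mon) before Launch(Wed); Launch(Wed) before Migrate(Thu); Scope(Mon) before Draft(Wed); Spec(Tue) before Launch(Wed); Scope(Mon) before Spec(Tue); Test(Mon) before Deploy(Tue); Migrate(Thu) != Spec(Tue); Test(Mon) != Spec(Tue); Draft(Wed) != Spec(Tue); max 2 per day (cap 2).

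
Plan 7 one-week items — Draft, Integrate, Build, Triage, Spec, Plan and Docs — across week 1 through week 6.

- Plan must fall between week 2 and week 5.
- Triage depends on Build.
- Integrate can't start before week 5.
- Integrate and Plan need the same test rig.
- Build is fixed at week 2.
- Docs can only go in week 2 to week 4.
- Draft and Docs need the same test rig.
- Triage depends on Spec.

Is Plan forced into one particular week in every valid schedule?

Plan can be week 2 (e.g. Plan=week 2; Build=week 2; Integrate=week 5; Draft=week 1; Triage=week 3; Docs=week 2; Spec=week 1) or week 3 (e.g. Build -> week 2, Triage -> week 3, Spec -> week 1, Docs -> week 2, Draft -> week 1, Integrate -> week 5, Plan -> week 3).

No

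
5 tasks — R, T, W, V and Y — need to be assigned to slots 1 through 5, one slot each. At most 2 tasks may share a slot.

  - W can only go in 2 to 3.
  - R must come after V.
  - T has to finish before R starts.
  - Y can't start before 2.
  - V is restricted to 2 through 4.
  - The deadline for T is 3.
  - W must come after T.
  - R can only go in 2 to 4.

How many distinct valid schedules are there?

28

Splitting on R: it can be 3 (8), 4 (20). Listing each branch's schedules as (T, W, V, Y):
R=3: (1,2,2,3) (1,2,2,4) (1,2,2,5) (1,3,2,2) (1,3,2,4) (1,3,2,5) (2,3,2,4) (2,3,2,5) — 8.
R=4: (1,2,2,3) (1,2,2,4) (1,2,2,5) (1,2,3,2) (1,2,3,3) (1,2,3,4) (1,2,3,5) (1,3,2,2) (1,3,2,3) (1,3,2,4) (1,3,2,5) (1,3,3,2) (1,3,3,4) (1,3,3,5) (2,3,2,3) (2,3,2,4) (2,3,2,5) (2,3,3,2) (2,3,3,4) (2,3,3,5) — 20.
Summing: 8 + 20 = 28.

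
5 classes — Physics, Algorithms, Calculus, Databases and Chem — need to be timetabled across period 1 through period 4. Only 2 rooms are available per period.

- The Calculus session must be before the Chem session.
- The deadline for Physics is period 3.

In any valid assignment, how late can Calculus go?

Downstream work caps Calculus at period 3.
Calculus at period 3 is achievable: Chem in period 4; Physics in period 1; Algorithms in period 1; Databases in period 2; Calculus in period 3.

period 3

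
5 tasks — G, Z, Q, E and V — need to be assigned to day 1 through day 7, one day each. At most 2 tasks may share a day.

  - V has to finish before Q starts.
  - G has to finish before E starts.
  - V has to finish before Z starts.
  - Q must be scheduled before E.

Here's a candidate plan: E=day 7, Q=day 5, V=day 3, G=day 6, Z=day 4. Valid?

Yes

V has to finish before Q starts — holds.
Q must be scheduled before E — holds.
G has to finish before E starts — holds.
At most 2 tasks may share a day — holds.
V has to finish before Z starts — holds.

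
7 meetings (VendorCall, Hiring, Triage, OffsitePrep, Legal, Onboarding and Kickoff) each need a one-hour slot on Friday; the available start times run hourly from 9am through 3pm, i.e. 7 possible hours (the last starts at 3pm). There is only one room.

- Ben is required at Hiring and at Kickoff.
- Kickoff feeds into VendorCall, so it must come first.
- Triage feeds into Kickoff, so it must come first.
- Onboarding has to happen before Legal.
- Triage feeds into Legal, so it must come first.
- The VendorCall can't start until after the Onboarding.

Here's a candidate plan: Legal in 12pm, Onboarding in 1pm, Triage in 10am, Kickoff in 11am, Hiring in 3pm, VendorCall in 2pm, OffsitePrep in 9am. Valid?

Triage feeds into Kickoff, so it must come first — holds.
Ben is required at Hiring and at Kickoff — holds.
Triage feeds into Legal, so it must come first — holds.
Onboarding has to happen before Legal — violated.
The VendorCall can't start until after the Onboarding — holds.
Kickoff feeds into VendorCall, so it must come first — holds.
There is only one room — holds.

No — it violates: Onboarding has to happen before Legal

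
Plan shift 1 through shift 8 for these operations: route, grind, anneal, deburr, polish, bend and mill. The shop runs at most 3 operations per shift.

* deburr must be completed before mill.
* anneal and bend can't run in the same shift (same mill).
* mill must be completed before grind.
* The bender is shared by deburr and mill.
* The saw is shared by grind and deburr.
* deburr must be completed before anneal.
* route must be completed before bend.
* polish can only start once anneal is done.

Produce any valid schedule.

anneal in shift 2, mill in shift 2, bend in shift 3, deburr in shift 1, route in shift 1, polish in shift 3, grind in shift 3

Checking: mill(shift 2) before grind(shift 3); route(shift 1) before bend(shift 3); deburr(shift 1) before mill(shift 2); anneal(shift 2) before polish(shift 3); deburr(shift 1) before anneal(shift 2); deburr(shift 1) != mill(shift 2); anneal(shift 2) != bend(shift 3); grind(shift 3) != deburr(shift 1); max 3 per shift (cap 3).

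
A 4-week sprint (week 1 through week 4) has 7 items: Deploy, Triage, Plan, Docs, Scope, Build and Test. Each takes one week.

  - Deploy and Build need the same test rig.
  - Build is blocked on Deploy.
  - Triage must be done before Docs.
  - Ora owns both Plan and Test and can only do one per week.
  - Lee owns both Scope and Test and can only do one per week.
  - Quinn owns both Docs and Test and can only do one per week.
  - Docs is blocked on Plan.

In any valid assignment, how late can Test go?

week 4

Test at week 4 is achievable: Triage -> week 1, Scope -> week 1, Plan -> week 1, Docs -> week 2, Build -> week 2, Deploy -> week 1, Test -> week 4.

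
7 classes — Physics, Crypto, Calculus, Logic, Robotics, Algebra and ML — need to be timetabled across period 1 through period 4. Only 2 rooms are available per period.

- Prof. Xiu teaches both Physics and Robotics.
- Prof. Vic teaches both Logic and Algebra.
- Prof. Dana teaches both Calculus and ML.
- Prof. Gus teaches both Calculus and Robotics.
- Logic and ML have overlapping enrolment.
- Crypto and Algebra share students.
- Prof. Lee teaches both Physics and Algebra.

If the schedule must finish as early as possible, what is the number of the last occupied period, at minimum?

4

With at most 2 per period and 7 classes, at least 4 periods are needed.
4 works (last occupied period: period 4): for example Logic in period 2, ML in period 4, Physics in period 1, Calculus in period 2, Algebra in period 3, Robotics in period 3, Crypto in period 1.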